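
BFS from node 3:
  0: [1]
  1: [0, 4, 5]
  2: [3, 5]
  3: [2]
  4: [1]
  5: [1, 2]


Visit 3, enqueue [2]
Visit 2, enqueue [5]
Visit 5, enqueue [1]
Visit 1, enqueue [0, 4]
Visit 0, enqueue []
Visit 4, enqueue []

BFS order: [3, 2, 5, 1, 0, 4]


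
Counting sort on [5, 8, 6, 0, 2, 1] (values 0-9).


Input: [5, 8, 6, 0, 2, 1]
Counts: [1, 1, 1, 0, 0, 1, 1, 0, 1, 0]

Sorted: [0, 1, 2, 5, 6, 8]


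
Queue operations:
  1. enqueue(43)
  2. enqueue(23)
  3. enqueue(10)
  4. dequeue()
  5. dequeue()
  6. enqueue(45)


enqueue(43) -> [43]
enqueue(23) -> [43, 23]
enqueue(10) -> [43, 23, 10]
dequeue()->43, [23, 10]
dequeue()->23, [10]
enqueue(45) -> [10, 45]

Final queue: [10, 45]


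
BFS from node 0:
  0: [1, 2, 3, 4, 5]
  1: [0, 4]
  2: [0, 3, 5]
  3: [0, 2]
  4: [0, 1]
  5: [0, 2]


Visit 0, enqueue [1, 2, 3, 4, 5]
Visit 1, enqueue []
Visit 2, enqueue []
Visit 3, enqueue []
Visit 4, enqueue []
Visit 5, enqueue []

BFS order: [0, 1, 2, 3, 4, 5]


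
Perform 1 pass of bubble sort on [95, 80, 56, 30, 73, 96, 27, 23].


Initial: [95, 80, 56, 30, 73, 96, 27, 23]
Pass 1: [80, 56, 30, 73, 95, 27, 23, 96] (6 swaps)

After 1 pass: [80, 56, 30, 73, 95, 27, 23, 96]


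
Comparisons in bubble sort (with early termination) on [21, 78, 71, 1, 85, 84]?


Algorithm: bubble sort (with early termination)
Input: [21, 78, 71, 1, 85, 84]
Sorted: [1, 21, 71, 78, 84, 85]

14


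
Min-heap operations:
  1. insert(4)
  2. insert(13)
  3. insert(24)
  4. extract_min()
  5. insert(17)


insert(4) -> [4]
insert(13) -> [4, 13]
insert(24) -> [4, 13, 24]
extract_min()->4, [13, 24]
insert(17) -> [13, 24, 17]

Final heap: [13, 24, 17]


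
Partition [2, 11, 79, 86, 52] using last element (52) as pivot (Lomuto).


Pivot: 52
  2 <= 52: advance i (no swap)
  11 <= 52: advance i (no swap)
Place pivot at 2: [2, 11, 52, 86, 79]

Partitioned: [2, 11, 52, 86, 79]


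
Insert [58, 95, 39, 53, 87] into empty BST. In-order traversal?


Insert 58: root
Insert 95: R from 58
Insert 39: L from 58
Insert 53: L from 58 -> R from 39
Insert 87: R from 58 -> L from 95

In-order: [39, 53, 58, 87, 95]


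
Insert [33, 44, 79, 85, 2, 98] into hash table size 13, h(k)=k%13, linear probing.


Insert 33: h=7 -> slot 7
Insert 44: h=5 -> slot 5
Insert 79: h=1 -> slot 1
Insert 85: h=7, 1 probes -> slot 8
Insert 2: h=2 -> slot 2
Insert 98: h=7, 2 probes -> slot 9

Table: [None, 79, 2, None, None, 44, None, 33, 85, 98, None, None, None]


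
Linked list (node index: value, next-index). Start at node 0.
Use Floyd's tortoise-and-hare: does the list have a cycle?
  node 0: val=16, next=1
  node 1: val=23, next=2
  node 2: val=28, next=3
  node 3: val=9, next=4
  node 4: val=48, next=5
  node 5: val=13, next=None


Floyd's tortoise (slow, +1) and hare (fast, +2):
  init: slow=0, fast=0
  step 1: slow=1, fast=2
  step 2: slow=2, fast=4
  step 3: fast 4->5->None, no cycle

Cycle: no


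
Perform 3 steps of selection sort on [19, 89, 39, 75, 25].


Initial: [19, 89, 39, 75, 25]
Step 1: min=19 at 0
  Swap: [19, 89, 39, 75, 25]
Step 2: min=25 at 4
  Swap: [19, 25, 39, 75, 89]
Step 3: min=39 at 2
  Swap: [19, 25, 39, 75, 89]

After 3 steps: [19, 25, 39, 75, 89]


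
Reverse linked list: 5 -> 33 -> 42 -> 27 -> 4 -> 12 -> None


Step 1: curr=5, set curr.next=prev(None) | reversed so far: 5
Step 2: curr=33, set curr.next=prev(5) | reversed so far: 33 -> 5
Step 3: curr=42, set curr.next=prev(33) | reversed so far: 42 -> 33 -> 5
Step 4: curr=27, set curr.next=prev(42) | reversed so far: 27 -> 42 -> 33 -> 5
Step 5: curr=4, set curr.next=prev(27) | reversed so far: 4 -> 27 -> 42 -> 33 -> 5
Step 6: curr=12, set curr.next=prev(4) | reversed so far: 12 -> 4 -> 27 -> 42 -> 33 -> 5

12 -> 4 -> 27 -> 42 -> 33 -> 5 -> None


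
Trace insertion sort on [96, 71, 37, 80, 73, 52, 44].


Initial: [96, 71, 37, 80, 73, 52, 44]
Insert 71: [71, 96, 37, 80, 73, 52, 44]
Insert 37: [37, 71, 96, 80, 73, 52, 44]
Insert 80: [37, 71, 80, 96, 73, 52, 44]
Insert 73: [37, 71, 73, 80, 96, 52, 44]
Insert 52: [37, 52, 71, 73, 80, 96, 44]
Insert 44: [37, 44, 52, 71, 73, 80, 96]

Sorted: [37, 44, 52, 71, 73, 80, 96]


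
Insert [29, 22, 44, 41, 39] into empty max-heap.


Insert 29: [29]
Insert 22: [29, 22]
Insert 44: [44, 22, 29]
Insert 41: [44, 41, 29, 22]
Insert 39: [44, 41, 29, 22, 39]

Final heap: [44, 41, 29, 22, 39]


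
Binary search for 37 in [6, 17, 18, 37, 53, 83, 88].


Step 1: lo=0, hi=6, mid=3, val=37

Found at index 3


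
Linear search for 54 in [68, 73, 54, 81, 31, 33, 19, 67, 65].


i=0: 68!=54
i=1: 73!=54
i=2: 54==54 found!

Found at 2, 3 comps


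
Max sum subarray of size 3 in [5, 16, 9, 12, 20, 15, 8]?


[0:3]: 30
[1:4]: 37
[2:5]: 41
[3:6]: 47
[4:7]: 43

Max: 47 at [3:6]


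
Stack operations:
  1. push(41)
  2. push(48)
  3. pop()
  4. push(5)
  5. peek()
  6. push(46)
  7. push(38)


push(41) -> [41]
push(48) -> [41, 48]
pop()->48, [41]
push(5) -> [41, 5]
peek()->5
push(46) -> [41, 5, 46]
push(38) -> [41, 5, 46, 38]

Final stack: [41, 5, 46, 38]


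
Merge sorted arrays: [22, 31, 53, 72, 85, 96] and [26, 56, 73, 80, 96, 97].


Take 22 from A
Take 26 from B
Take 31 from A
Take 53 from A
Take 56 from B
Take 72 from A
Take 73 from B
Take 80 from B
Take 85 from A
Take 96 from A

Merged: [22, 26, 31, 53, 56, 72, 73, 80, 85, 96, 96, 97]


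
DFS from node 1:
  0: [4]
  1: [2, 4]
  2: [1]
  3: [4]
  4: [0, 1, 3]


Visit 1, push [4, 2]
Visit 2, push []
Visit 4, push [3, 0]
Visit 0, push []
Visit 3, push []

DFS order: [1, 2, 4, 0, 3]


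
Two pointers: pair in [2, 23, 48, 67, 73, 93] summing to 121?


lo=0(2)+hi=5(93)=95
lo=1(23)+hi=5(93)=116
lo=2(48)+hi=5(93)=141
lo=2(48)+hi=4(73)=121

Yes: 48+73=121


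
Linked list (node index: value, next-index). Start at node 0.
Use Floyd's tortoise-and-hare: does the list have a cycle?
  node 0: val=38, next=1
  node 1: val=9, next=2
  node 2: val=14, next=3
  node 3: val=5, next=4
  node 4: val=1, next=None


Floyd's tortoise (slow, +1) and hare (fast, +2):
  init: slow=0, fast=0
  step 1: slow=1, fast=2
  step 2: slow=2, fast=4
  step 3: fast -> None, no cycle

Cycle: no


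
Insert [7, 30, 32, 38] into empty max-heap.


Insert 7: [7]
Insert 30: [30, 7]
Insert 32: [32, 7, 30]
Insert 38: [38, 32, 30, 7]

Final heap: [38, 32, 30, 7]


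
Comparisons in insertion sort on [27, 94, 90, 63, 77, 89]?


Algorithm: insertion sort
Input: [27, 94, 90, 63, 77, 89]
Sorted: [27, 63, 77, 89, 90, 94]

12


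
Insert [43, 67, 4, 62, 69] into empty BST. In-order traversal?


Insert 43: root
Insert 67: R from 43
Insert 4: L from 43
Insert 62: R from 43 -> L from 67
Insert 69: R from 43 -> R from 67

In-order: [4, 43, 62, 67, 69]


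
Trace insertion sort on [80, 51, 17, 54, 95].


Initial: [80, 51, 17, 54, 95]
Insert 51: [51, 80, 17, 54, 95]
Insert 17: [17, 51, 80, 54, 95]
Insert 54: [17, 51, 54, 80, 95]
Insert 95: [17, 51, 54, 80, 95]

Sorted: [17, 51, 54, 80, 95]


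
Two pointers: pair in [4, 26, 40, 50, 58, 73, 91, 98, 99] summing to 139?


lo=0(4)+hi=8(99)=103
lo=1(26)+hi=8(99)=125
lo=2(40)+hi=8(99)=139

Yes: 40+99=139


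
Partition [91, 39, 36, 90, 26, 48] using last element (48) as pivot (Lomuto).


Pivot: 48
  39 <= 48: swap -> [39, 91, 36, 90, 26, 48]
  36 <= 48: swap -> [39, 36, 91, 90, 26, 48]
  26 <= 48: swap -> [39, 36, 26, 90, 91, 48]
Place pivot at 3: [39, 36, 26, 48, 91, 90]

Partitioned: [39, 36, 26, 48, 91, 90]


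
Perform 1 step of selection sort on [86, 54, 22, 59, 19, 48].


Initial: [86, 54, 22, 59, 19, 48]
Step 1: min=19 at 4
  Swap: [19, 54, 22, 59, 86, 48]

After 1 step: [19, 54, 22, 59, 86, 48]


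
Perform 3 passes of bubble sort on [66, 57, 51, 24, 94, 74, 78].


Initial: [66, 57, 51, 24, 94, 74, 78]
Pass 1: [57, 51, 24, 66, 74, 78, 94] (5 swaps)
Pass 2: [51, 24, 57, 66, 74, 78, 94] (2 swaps)
Pass 3: [24, 51, 57, 66, 74, 78, 94] (1 swaps)

After 3 passes: [24, 51, 57, 66, 74, 78, 94]


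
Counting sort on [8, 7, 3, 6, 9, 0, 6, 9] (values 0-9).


Input: [8, 7, 3, 6, 9, 0, 6, 9]
Counts: [1, 0, 0, 1, 0, 0, 2, 1, 1, 2]

Sorted: [0, 3, 6, 6, 7, 8, 9, 9]


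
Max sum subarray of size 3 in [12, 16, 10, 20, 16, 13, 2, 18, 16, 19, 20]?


[0:3]: 38
[1:4]: 46
[2:5]: 46
[3:6]: 49
[4:7]: 31
[5:8]: 33
[6:9]: 36
[7:10]: 53
[8:11]: 55

Max: 55 at [8:11]


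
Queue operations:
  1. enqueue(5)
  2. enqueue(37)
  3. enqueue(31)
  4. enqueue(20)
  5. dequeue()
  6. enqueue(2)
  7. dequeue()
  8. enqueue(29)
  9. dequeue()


enqueue(5) -> [5]
enqueue(37) -> [5, 37]
enqueue(31) -> [5, 37, 31]
enqueue(20) -> [5, 37, 31, 20]
dequeue()->5, [37, 31, 20]
enqueue(2) -> [37, 31, 20, 2]
dequeue()->37, [31, 20, 2]
enqueue(29) -> [31, 20, 2, 29]
dequeue()->31, [20, 2, 29]

Final queue: [20, 2, 29]


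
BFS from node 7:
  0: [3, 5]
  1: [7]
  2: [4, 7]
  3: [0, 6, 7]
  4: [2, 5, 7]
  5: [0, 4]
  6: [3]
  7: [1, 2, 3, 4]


Visit 7, enqueue [1, 2, 3, 4]
Visit 1, enqueue []
Visit 2, enqueue []
Visit 3, enqueue [0, 6]
Visit 4, enqueue [5]
Visit 0, enqueue []
Visit 6, enqueue []
Visit 5, enqueue []

BFS order: [7, 1, 2, 3, 4, 0, 6, 5]


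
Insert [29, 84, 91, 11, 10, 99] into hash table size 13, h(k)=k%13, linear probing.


Insert 29: h=3 -> slot 3
Insert 84: h=6 -> slot 6
Insert 91: h=0 -> slot 0
Insert 11: h=11 -> slot 11
Insert 10: h=10 -> slot 10
Insert 99: h=8 -> slot 8

Table: [91, None, None, 29, None, None, 84, None, 99, None, 10, 11, None]


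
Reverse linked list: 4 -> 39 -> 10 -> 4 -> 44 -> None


Step 1: curr=4, set curr.next=prev(None) | reversed so far: 4
Step 2: curr=39, set curr.next=prev(4) | reversed so far: 39 -> 4
Step 3: curr=10, set curr.next=prev(39) | reversed so far: 10 -> 39 -> 4
Step 4: curr=4, set curr.next=prev(10) | reversed so far: 4 -> 10 -> 39 -> 4
Step 5: curr=44, set curr.next=prev(4) | reversed so far: 44 -> 4 -> 10 -> 39 -> 4

44 -> 4 -> 10 -> 39 -> 4 -> None


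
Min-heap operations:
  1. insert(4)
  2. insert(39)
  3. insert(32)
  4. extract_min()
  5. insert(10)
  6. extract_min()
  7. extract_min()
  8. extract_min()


insert(4) -> [4]
insert(39) -> [4, 39]
insert(32) -> [4, 39, 32]
extract_min()->4, [32, 39]
insert(10) -> [10, 39, 32]
extract_min()->10, [32, 39]
extract_min()->32, [39]
extract_min()->39, []

Final heap: []


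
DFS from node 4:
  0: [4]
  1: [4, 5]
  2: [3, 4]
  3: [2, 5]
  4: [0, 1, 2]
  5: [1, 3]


Visit 4, push [2, 1, 0]
Visit 0, push []
Visit 1, push [5]
Visit 5, push [3]
Visit 3, push [2]
Visit 2, push []

DFS order: [4, 0, 1, 5, 3, 2]


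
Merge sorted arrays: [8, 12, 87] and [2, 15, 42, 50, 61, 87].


Take 2 from B
Take 8 from A
Take 12 from A
Take 15 from B
Take 42 from B
Take 50 from B
Take 61 from B
Take 87 from A

Merged: [2, 8, 12, 15, 42, 50, 61, 87, 87]


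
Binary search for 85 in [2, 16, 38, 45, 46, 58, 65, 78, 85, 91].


Step 1: lo=0, hi=9, mid=4, val=46
Step 2: lo=5, hi=9, mid=7, val=78
Step 3: lo=8, hi=9, mid=8, val=85

Found at index 8


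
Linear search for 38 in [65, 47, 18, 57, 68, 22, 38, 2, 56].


i=0: 65!=38
i=1: 47!=38
i=2: 18!=38
i=3: 57!=38
i=4: 68!=38
i=5: 22!=38
i=6: 38==38 found!

Found at 6, 7 comps


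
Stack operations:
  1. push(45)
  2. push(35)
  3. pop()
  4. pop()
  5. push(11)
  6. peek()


push(45) -> [45]
push(35) -> [45, 35]
pop()->35, [45]
pop()->45, []
push(11) -> [11]
peek()->11

Final stack: [11]


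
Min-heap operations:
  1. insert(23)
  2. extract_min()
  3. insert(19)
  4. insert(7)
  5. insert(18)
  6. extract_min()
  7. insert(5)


insert(23) -> [23]
extract_min()->23, []
insert(19) -> [19]
insert(7) -> [7, 19]
insert(18) -> [7, 19, 18]
extract_min()->7, [18, 19]
insert(5) -> [5, 19, 18]

Final heap: [5, 19, 18]


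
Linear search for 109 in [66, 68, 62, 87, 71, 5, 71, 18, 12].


i=0: 66!=109
i=1: 68!=109
i=2: 62!=109
i=3: 87!=109
i=4: 71!=109
i=5: 5!=109
i=6: 71!=109
i=7: 18!=109
i=8: 12!=109

Not found, 9 comps


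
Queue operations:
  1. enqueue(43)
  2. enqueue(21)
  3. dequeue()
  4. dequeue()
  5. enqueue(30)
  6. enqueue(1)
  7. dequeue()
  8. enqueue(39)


enqueue(43) -> [43]
enqueue(21) -> [43, 21]
dequeue()->43, [21]
dequeue()->21, []
enqueue(30) -> [30]
enqueue(1) -> [30, 1]
dequeue()->30, [1]
enqueue(39) -> [1, 39]

Final queue: [1, 39]


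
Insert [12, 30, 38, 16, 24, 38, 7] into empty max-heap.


Insert 12: [12]
Insert 30: [30, 12]
Insert 38: [38, 12, 30]
Insert 16: [38, 16, 30, 12]
Insert 24: [38, 24, 30, 12, 16]
Insert 38: [38, 24, 38, 12, 16, 30]
Insert 7: [38, 24, 38, 12, 16, 30, 7]

Final heap: [38, 24, 38, 12, 16, 30, 7]


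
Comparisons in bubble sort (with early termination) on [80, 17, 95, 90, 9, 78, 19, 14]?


Algorithm: bubble sort (with early termination)
Input: [80, 17, 95, 90, 9, 78, 19, 14]
Sorted: [9, 14, 17, 19, 78, 80, 90, 95]

28


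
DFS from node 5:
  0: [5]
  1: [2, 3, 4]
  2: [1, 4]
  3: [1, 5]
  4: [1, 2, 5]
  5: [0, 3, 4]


Visit 5, push [4, 3, 0]
Visit 0, push []
Visit 3, push [1]
Visit 1, push [4, 2]
Visit 2, push [4]
Visit 4, push []

DFS order: [5, 0, 3, 1, 2, 4]


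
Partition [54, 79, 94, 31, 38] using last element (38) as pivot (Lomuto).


Pivot: 38
  31 <= 38: swap -> [31, 79, 94, 54, 38]
Place pivot at 1: [31, 38, 94, 54, 79]

Partitioned: [31, 38, 94, 54, 79]


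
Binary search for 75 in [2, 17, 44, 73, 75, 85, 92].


Step 1: lo=0, hi=6, mid=3, val=73
Step 2: lo=4, hi=6, mid=5, val=85
Step 3: lo=4, hi=4, mid=4, val=75

Found at index 4


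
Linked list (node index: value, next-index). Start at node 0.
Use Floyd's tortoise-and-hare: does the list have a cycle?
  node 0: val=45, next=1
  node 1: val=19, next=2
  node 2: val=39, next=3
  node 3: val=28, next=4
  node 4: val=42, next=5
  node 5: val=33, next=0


Floyd's tortoise (slow, +1) and hare (fast, +2):
  init: slow=0, fast=0
  step 1: slow=1, fast=2
  step 2: slow=2, fast=4
  step 3: slow=3, fast=0
  step 4: slow=4, fast=2
  step 5: slow=5, fast=4
  step 6: slow=0, fast=0
  slow == fast at node 0: cycle detected

Cycle: yes


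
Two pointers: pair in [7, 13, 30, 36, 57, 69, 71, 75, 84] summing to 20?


lo=0(7)+hi=8(84)=91
lo=0(7)+hi=7(75)=82
lo=0(7)+hi=6(71)=78
lo=0(7)+hi=5(69)=76
lo=0(7)+hi=4(57)=64
lo=0(7)+hi=3(36)=43
lo=0(7)+hi=2(30)=37
lo=0(7)+hi=1(13)=20

Yes: 7+13=20


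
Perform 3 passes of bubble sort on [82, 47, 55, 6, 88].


Initial: [82, 47, 55, 6, 88]
Pass 1: [47, 55, 6, 82, 88] (3 swaps)
Pass 2: [47, 6, 55, 82, 88] (1 swaps)
Pass 3: [6, 47, 55, 82, 88] (1 swaps)

After 3 passes: [6, 47, 55, 82, 88]


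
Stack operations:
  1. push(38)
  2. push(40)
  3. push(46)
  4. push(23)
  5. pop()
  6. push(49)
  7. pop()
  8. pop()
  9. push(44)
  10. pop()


push(38) -> [38]
push(40) -> [38, 40]
push(46) -> [38, 40, 46]
push(23) -> [38, 40, 46, 23]
pop()->23, [38, 40, 46]
push(49) -> [38, 40, 46, 49]
pop()->49, [38, 40, 46]
pop()->46, [38, 40]
push(44) -> [38, 40, 44]
pop()->44, [38, 40]

Final stack: [38, 40]


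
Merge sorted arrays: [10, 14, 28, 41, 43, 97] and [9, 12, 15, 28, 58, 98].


Take 9 from B
Take 10 from A
Take 12 from B
Take 14 from A
Take 15 from B
Take 28 from A
Take 28 from B
Take 41 from A
Take 43 from A
Take 58 from B
Take 97 from A

Merged: [9, 10, 12, 14, 15, 28, 28, 41, 43, 58, 97, 98]


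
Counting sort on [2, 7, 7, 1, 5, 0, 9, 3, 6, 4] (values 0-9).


Input: [2, 7, 7, 1, 5, 0, 9, 3, 6, 4]
Counts: [1, 1, 1, 1, 1, 1, 1, 2, 0, 1]

Sorted: [0, 1, 2, 3, 4, 5, 6, 7, 7, 9]


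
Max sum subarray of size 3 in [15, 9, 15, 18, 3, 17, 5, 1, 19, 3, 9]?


[0:3]: 39
[1:4]: 42
[2:5]: 36
[3:6]: 38
[4:7]: 25
[5:8]: 23
[6:9]: 25
[7:10]: 23
[8:11]: 31

Max: 42 at [1:4]


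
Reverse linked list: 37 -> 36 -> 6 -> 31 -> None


Step 1: curr=37, set curr.next=prev(None) | reversed so far: 37
Step 2: curr=36, set curr.next=prev(37) | reversed so far: 36 -> 37
Step 3: curr=6, set curr.next=prev(36) | reversed so far: 6 -> 36 -> 37
Step 4: curr=31, set curr.next=prev(6) | reversed so far: 31 -> 6 -> 36 -> 37

31 -> 6 -> 36 -> 37 -> None


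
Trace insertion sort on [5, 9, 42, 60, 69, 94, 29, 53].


Initial: [5, 9, 42, 60, 69, 94, 29, 53]
Insert 9: [5, 9, 42, 60, 69, 94, 29, 53]
Insert 42: [5, 9, 42, 60, 69, 94, 29, 53]
Insert 60: [5, 9, 42, 60, 69, 94, 29, 53]
Insert 69: [5, 9, 42, 60, 69, 94, 29, 53]
Insert 94: [5, 9, 42, 60, 69, 94, 29, 53]
Insert 29: [5, 9, 29, 42, 60, 69, 94, 53]
Insert 53: [5, 9, 29, 42, 53, 60, 69, 94]

Sorted: [5, 9, 29, 42, 53, 60, 69, 94]


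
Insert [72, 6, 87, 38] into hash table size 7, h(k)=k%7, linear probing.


Insert 72: h=2 -> slot 2
Insert 6: h=6 -> slot 6
Insert 87: h=3 -> slot 3
Insert 38: h=3, 1 probes -> slot 4

Table: [None, None, 72, 87, 38, None, 6]


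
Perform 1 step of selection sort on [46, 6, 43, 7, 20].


Initial: [46, 6, 43, 7, 20]
Step 1: min=6 at 1
  Swap: [6, 46, 43, 7, 20]

After 1 step: [6, 46, 43, 7, 20]


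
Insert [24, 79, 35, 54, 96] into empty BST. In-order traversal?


Insert 24: root
Insert 79: R from 24
Insert 35: R from 24 -> L from 79
Insert 54: R from 24 -> L from 79 -> R from 35
Insert 96: R from 24 -> R from 79

In-order: [24, 35, 54, 79, 96]


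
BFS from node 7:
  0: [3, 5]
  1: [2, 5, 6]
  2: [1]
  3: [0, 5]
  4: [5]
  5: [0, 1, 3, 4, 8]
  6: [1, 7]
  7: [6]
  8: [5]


Visit 7, enqueue [6]
Visit 6, enqueue [1]
Visit 1, enqueue [2, 5]
Visit 2, enqueue []
Visit 5, enqueue [0, 3, 4, 8]
Visit 0, enqueue []
Visit 3, enqueue []
Visit 4, enqueue []
Visit 8, enqueue []

BFS order: [7, 6, 1, 2, 5, 0, 3, 4, 8]


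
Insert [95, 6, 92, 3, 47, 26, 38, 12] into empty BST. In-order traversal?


Insert 95: root
Insert 6: L from 95
Insert 92: L from 95 -> R from 6
Insert 3: L from 95 -> L from 6
Insert 47: L from 95 -> R from 6 -> L from 92
Insert 26: L from 95 -> R from 6 -> L from 92 -> L from 47
Insert 38: L from 95 -> R from 6 -> L from 92 -> L from 47 -> R from 26
Insert 12: L from 95 -> R from 6 -> L from 92 -> L from 47 -> L from 26

In-order: [3, 6, 12, 26, 38, 47, 92, 95]


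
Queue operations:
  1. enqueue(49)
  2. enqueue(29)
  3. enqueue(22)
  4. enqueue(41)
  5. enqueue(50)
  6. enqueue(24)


enqueue(49) -> [49]
enqueue(29) -> [49, 29]
enqueue(22) -> [49, 29, 22]
enqueue(41) -> [49, 29, 22, 41]
enqueue(50) -> [49, 29, 22, 41, 50]
enqueue(24) -> [49, 29, 22, 41, 50, 24]

Final queue: [49, 29, 22, 41, 50, 24]


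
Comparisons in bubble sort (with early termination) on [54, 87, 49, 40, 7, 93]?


Algorithm: bubble sort (with early termination)
Input: [54, 87, 49, 40, 7, 93]
Sorted: [7, 40, 49, 54, 87, 93]

15


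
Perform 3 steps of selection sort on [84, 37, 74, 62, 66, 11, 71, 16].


Initial: [84, 37, 74, 62, 66, 11, 71, 16]
Step 1: min=11 at 5
  Swap: [11, 37, 74, 62, 66, 84, 71, 16]
Step 2: min=16 at 7
  Swap: [11, 16, 74, 62, 66, 84, 71, 37]
Step 3: min=37 at 7
  Swap: [11, 16, 37, 62, 66, 84, 71, 74]

After 3 steps: [11, 16, 37, 62, 66, 84, 71, 74]


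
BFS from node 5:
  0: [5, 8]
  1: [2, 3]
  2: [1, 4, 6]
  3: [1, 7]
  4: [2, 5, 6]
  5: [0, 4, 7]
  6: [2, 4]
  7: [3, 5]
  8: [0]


Visit 5, enqueue [0, 4, 7]
Visit 0, enqueue [8]
Visit 4, enqueue [2, 6]
Visit 7, enqueue [3]
Visit 8, enqueue []
Visit 2, enqueue [1]
Visit 6, enqueue []
Visit 3, enqueue []
Visit 1, enqueue []

BFS order: [5, 0, 4, 7, 8, 2, 6, 3, 1]


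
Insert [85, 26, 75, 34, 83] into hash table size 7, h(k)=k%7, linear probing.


Insert 85: h=1 -> slot 1
Insert 26: h=5 -> slot 5
Insert 75: h=5, 1 probes -> slot 6
Insert 34: h=6, 1 probes -> slot 0
Insert 83: h=6, 3 probes -> slot 2

Table: [34, 85, 83, None, None, 26, 75]


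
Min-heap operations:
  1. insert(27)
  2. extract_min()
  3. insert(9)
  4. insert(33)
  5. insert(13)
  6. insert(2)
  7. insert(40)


insert(27) -> [27]
extract_min()->27, []
insert(9) -> [9]
insert(33) -> [9, 33]
insert(13) -> [9, 33, 13]
insert(2) -> [2, 9, 13, 33]
insert(40) -> [2, 9, 13, 33, 40]

Final heap: [2, 9, 13, 33, 40]


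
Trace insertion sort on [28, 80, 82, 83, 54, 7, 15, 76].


Initial: [28, 80, 82, 83, 54, 7, 15, 76]
Insert 80: [28, 80, 82, 83, 54, 7, 15, 76]
Insert 82: [28, 80, 82, 83, 54, 7, 15, 76]
Insert 83: [28, 80, 82, 83, 54, 7, 15, 76]
Insert 54: [28, 54, 80, 82, 83, 7, 15, 76]
Insert 7: [7, 28, 54, 80, 82, 83, 15, 76]
Insert 15: [7, 15, 28, 54, 80, 82, 83, 76]
Insert 76: [7, 15, 28, 54, 76, 80, 82, 83]

Sorted: [7, 15, 28, 54, 76, 80, 82, 83]


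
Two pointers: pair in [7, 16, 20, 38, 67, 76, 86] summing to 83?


lo=0(7)+hi=6(86)=93
lo=0(7)+hi=5(76)=83

Yes: 7+76=83


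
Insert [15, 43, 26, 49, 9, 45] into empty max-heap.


Insert 15: [15]
Insert 43: [43, 15]
Insert 26: [43, 15, 26]
Insert 49: [49, 43, 26, 15]
Insert 9: [49, 43, 26, 15, 9]
Insert 45: [49, 43, 45, 15, 9, 26]

Final heap: [49, 43, 45, 15, 9, 26]


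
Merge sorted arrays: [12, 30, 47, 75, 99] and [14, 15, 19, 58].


Take 12 from A
Take 14 from B
Take 15 from B
Take 19 from B
Take 30 from A
Take 47 from A
Take 58 from B

Merged: [12, 14, 15, 19, 30, 47, 58, 75, 99]


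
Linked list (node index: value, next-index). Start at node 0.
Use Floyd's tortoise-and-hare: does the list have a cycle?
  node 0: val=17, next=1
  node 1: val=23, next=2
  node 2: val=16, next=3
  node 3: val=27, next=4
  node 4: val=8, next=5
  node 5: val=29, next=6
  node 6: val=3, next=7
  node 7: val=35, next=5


Floyd's tortoise (slow, +1) and hare (fast, +2):
  init: slow=0, fast=0
  step 1: slow=1, fast=2
  step 2: slow=2, fast=4
  step 3: slow=3, fast=6
  step 4: slow=4, fast=5
  step 5: slow=5, fast=7
  step 6: slow=6, fast=6
  slow == fast at node 6: cycle detected

Cycle: yes


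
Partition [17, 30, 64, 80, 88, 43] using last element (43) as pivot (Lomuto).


Pivot: 43
  17 <= 43: advance i (no swap)
  30 <= 43: advance i (no swap)
Place pivot at 2: [17, 30, 43, 80, 88, 64]

Partitioned: [17, 30, 43, 80, 88, 64]


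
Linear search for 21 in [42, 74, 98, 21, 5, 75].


i=0: 42!=21
i=1: 74!=21
i=2: 98!=21
i=3: 21==21 found!

Found at 3, 4 comps


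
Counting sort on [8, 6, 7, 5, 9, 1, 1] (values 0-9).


Input: [8, 6, 7, 5, 9, 1, 1]
Counts: [0, 2, 0, 0, 0, 1, 1, 1, 1, 1]

Sorted: [1, 1, 5, 6, 7, 8, 9]


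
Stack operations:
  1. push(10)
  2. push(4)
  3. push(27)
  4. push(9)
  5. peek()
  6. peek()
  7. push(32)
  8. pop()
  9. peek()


push(10) -> [10]
push(4) -> [10, 4]
push(27) -> [10, 4, 27]
push(9) -> [10, 4, 27, 9]
peek()->9
peek()->9
push(32) -> [10, 4, 27, 9, 32]
pop()->32, [10, 4, 27, 9]
peek()->9

Final stack: [10, 4, 27, 9]


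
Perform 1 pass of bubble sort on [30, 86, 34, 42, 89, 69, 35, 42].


Initial: [30, 86, 34, 42, 89, 69, 35, 42]
Pass 1: [30, 34, 42, 86, 69, 35, 42, 89] (5 swaps)

After 1 pass: [30, 34, 42, 86, 69, 35, 42, 89]


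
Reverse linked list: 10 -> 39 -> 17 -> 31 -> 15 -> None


Step 1: curr=10, set curr.next=prev(None) | reversed so far: 10
Step 2: curr=39, set curr.next=prev(10) | reversed so far: 39 -> 10
Step 3: curr=17, set curr.next=prev(39) | reversed so far: 17 -> 39 -> 10
Step 4: curr=31, set curr.next=prev(17) | reversed so far: 31 -> 17 -> 39 -> 10
Step 5: curr=15, set curr.next=prev(31) | reversed so far: 15 -> 31 -> 17 -> 39 -> 10

15 -> 31 -> 17 -> 39 -> 10 -> None


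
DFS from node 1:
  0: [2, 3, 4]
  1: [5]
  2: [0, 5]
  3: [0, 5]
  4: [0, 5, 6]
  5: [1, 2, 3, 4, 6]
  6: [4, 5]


Visit 1, push [5]
Visit 5, push [6, 4, 3, 2]
Visit 2, push [0]
Visit 0, push [4, 3]
Visit 3, push []
Visit 4, push [6]
Visit 6, push []

DFS order: [1, 5, 2, 0, 3, 4, 6]


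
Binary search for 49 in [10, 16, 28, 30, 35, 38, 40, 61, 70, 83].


Step 1: lo=0, hi=9, mid=4, val=35
Step 2: lo=5, hi=9, mid=7, val=61
Step 3: lo=5, hi=6, mid=5, val=38
Step 4: lo=6, hi=6, mid=6, val=40

Not found


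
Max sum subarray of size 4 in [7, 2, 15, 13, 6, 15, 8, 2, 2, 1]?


[0:4]: 37
[1:5]: 36
[2:6]: 49
[3:7]: 42
[4:8]: 31
[5:9]: 27
[6:10]: 13

Max: 49 at [2:6]


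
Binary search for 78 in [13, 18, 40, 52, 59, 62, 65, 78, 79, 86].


Step 1: lo=0, hi=9, mid=4, val=59
Step 2: lo=5, hi=9, mid=7, val=78

Found at index 7


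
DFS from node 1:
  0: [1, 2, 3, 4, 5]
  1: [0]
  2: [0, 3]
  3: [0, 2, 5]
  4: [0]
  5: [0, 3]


Visit 1, push [0]
Visit 0, push [5, 4, 3, 2]
Visit 2, push [3]
Visit 3, push [5]
Visit 5, push []
Visit 4, push []

DFS order: [1, 0, 2, 3, 5, 4]


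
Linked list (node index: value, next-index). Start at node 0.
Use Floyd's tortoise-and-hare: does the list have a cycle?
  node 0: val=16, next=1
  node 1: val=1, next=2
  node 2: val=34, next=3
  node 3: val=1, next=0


Floyd's tortoise (slow, +1) and hare (fast, +2):
  init: slow=0, fast=0
  step 1: slow=1, fast=2
  step 2: slow=2, fast=0
  step 3: slow=3, fast=2
  step 4: slow=0, fast=0
  slow == fast at node 0: cycle detected

Cycle: yes


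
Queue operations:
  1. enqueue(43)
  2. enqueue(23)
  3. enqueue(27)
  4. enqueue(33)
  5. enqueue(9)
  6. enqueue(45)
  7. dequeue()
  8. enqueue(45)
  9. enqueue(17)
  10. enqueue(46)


enqueue(43) -> [43]
enqueue(23) -> [43, 23]
enqueue(27) -> [43, 23, 27]
enqueue(33) -> [43, 23, 27, 33]
enqueue(9) -> [43, 23, 27, 33, 9]
enqueue(45) -> [43, 23, 27, 33, 9, 45]
dequeue()->43, [23, 27, 33, 9, 45]
enqueue(45) -> [23, 27, 33, 9, 45, 45]
enqueue(17) -> [23, 27, 33, 9, 45, 45, 17]
enqueue(46) -> [23, 27, 33, 9, 45, 45, 17, 46]

Final queue: [23, 27, 33, 9, 45, 45, 17, 46]


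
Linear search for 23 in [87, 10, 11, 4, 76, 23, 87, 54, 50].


i=0: 87!=23
i=1: 10!=23
i=2: 11!=23
i=3: 4!=23
i=4: 76!=23
i=5: 23==23 found!

Found at 5, 6 comps


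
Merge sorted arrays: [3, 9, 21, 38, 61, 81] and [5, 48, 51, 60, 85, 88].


Take 3 from A
Take 5 from B
Take 9 from A
Take 21 from A
Take 38 from A
Take 48 from B
Take 51 from B
Take 60 from B
Take 61 from A
Take 81 from A

Merged: [3, 5, 9, 21, 38, 48, 51, 60, 61, 81, 85, 88]


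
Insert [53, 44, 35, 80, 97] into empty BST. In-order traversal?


Insert 53: root
Insert 44: L from 53
Insert 35: L from 53 -> L from 44
Insert 80: R from 53
Insert 97: R from 53 -> R from 80

In-order: [35, 44, 53, 80, 97]


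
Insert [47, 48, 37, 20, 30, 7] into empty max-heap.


Insert 47: [47]
Insert 48: [48, 47]
Insert 37: [48, 47, 37]
Insert 20: [48, 47, 37, 20]
Insert 30: [48, 47, 37, 20, 30]
Insert 7: [48, 47, 37, 20, 30, 7]

Final heap: [48, 47, 37, 20, 30, 7]


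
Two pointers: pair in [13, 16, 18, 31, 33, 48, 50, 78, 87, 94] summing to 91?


lo=0(13)+hi=9(94)=107
lo=0(13)+hi=8(87)=100
lo=0(13)+hi=7(78)=91

Yes: 13+78=91


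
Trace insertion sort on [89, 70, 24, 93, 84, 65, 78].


Initial: [89, 70, 24, 93, 84, 65, 78]
Insert 70: [70, 89, 24, 93, 84, 65, 78]
Insert 24: [24, 70, 89, 93, 84, 65, 78]
Insert 93: [24, 70, 89, 93, 84, 65, 78]
Insert 84: [24, 70, 84, 89, 93, 65, 78]
Insert 65: [24, 65, 70, 84, 89, 93, 78]
Insert 78: [24, 65, 70, 78, 84, 89, 93]

Sorted: [24, 65, 70, 78, 84, 89, 93]


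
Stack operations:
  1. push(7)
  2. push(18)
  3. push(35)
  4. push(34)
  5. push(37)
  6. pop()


push(7) -> [7]
push(18) -> [7, 18]
push(35) -> [7, 18, 35]
push(34) -> [7, 18, 35, 34]
push(37) -> [7, 18, 35, 34, 37]
pop()->37, [7, 18, 35, 34]

Final stack: [7, 18, 35, 34]


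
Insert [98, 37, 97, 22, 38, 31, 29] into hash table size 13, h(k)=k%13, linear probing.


Insert 98: h=7 -> slot 7
Insert 37: h=11 -> slot 11
Insert 97: h=6 -> slot 6
Insert 22: h=9 -> slot 9
Insert 38: h=12 -> slot 12
Insert 31: h=5 -> slot 5
Insert 29: h=3 -> slot 3

Table: [None, None, None, 29, None, 31, 97, 98, None, 22, None, 37, 38]


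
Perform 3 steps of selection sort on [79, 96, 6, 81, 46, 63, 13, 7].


Initial: [79, 96, 6, 81, 46, 63, 13, 7]
Step 1: min=6 at 2
  Swap: [6, 96, 79, 81, 46, 63, 13, 7]
Step 2: min=7 at 7
  Swap: [6, 7, 79, 81, 46, 63, 13, 96]
Step 3: min=13 at 6
  Swap: [6, 7, 13, 81, 46, 63, 79, 96]

After 3 steps: [6, 7, 13, 81, 46, 63, 79, 96]


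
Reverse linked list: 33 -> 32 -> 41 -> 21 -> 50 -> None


Step 1: curr=33, set curr.next=prev(None) | reversed so far: 33
Step 2: curr=32, set curr.next=prev(33) | reversed so far: 32 -> 33
Step 3: curr=41, set curr.next=prev(32) | reversed so far: 41 -> 32 -> 33
Step 4: curr=21, set curr.next=prev(41) | reversed so far: 21 -> 41 -> 32 -> 33
Step 5: curr=50, set curr.next=prev(21) | reversed so far: 50 -> 21 -> 41 -> 32 -> 33

50 -> 21 -> 41 -> 32 -> 33 -> None


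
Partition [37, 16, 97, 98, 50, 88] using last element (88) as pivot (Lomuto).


Pivot: 88
  37 <= 88: advance i (no swap)
  16 <= 88: advance i (no swap)
  50 <= 88: swap -> [37, 16, 50, 98, 97, 88]
Place pivot at 3: [37, 16, 50, 88, 97, 98]

Partitioned: [37, 16, 50, 88, 97, 98]


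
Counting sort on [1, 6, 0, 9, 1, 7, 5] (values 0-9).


Input: [1, 6, 0, 9, 1, 7, 5]
Counts: [1, 2, 0, 0, 0, 1, 1, 1, 0, 1]

Sorted: [0, 1, 1, 5, 6, 7, 9]


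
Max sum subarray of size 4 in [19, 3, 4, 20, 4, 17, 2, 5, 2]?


[0:4]: 46
[1:5]: 31
[2:6]: 45
[3:7]: 43
[4:8]: 28
[5:9]: 26

Max: 46 at [0:4]


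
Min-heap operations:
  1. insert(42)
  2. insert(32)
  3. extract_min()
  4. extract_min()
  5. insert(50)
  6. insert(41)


insert(42) -> [42]
insert(32) -> [32, 42]
extract_min()->32, [42]
extract_min()->42, []
insert(50) -> [50]
insert(41) -> [41, 50]

Final heap: [41, 50]


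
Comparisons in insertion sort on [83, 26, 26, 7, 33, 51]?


Algorithm: insertion sort
Input: [83, 26, 26, 7, 33, 51]
Sorted: [7, 26, 26, 33, 51, 83]

10


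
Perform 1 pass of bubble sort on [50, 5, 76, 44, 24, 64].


Initial: [50, 5, 76, 44, 24, 64]
Pass 1: [5, 50, 44, 24, 64, 76] (4 swaps)

After 1 pass: [5, 50, 44, 24, 64, 76]


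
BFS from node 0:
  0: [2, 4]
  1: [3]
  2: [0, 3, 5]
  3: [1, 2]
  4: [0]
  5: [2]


Visit 0, enqueue [2, 4]
Visit 2, enqueue [3, 5]
Visit 4, enqueue []
Visit 3, enqueue [1]
Visit 5, enqueue []
Visit 1, enqueue []

BFS order: [0, 2, 4, 3, 5, 1]


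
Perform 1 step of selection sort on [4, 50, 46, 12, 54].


Initial: [4, 50, 46, 12, 54]
Step 1: min=4 at 0
  Swap: [4, 50, 46, 12, 54]

After 1 step: [4, 50, 46, 12, 54]


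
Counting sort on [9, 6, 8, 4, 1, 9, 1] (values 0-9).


Input: [9, 6, 8, 4, 1, 9, 1]
Counts: [0, 2, 0, 0, 1, 0, 1, 0, 1, 2]

Sorted: [1, 1, 4, 6, 8, 9, 9]


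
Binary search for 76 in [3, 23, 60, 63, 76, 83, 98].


Step 1: lo=0, hi=6, mid=3, val=63
Step 2: lo=4, hi=6, mid=5, val=83
Step 3: lo=4, hi=4, mid=4, val=76

Found at index 4


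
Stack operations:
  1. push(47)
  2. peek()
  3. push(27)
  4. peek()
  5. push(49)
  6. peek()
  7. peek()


push(47) -> [47]
peek()->47
push(27) -> [47, 27]
peek()->27
push(49) -> [47, 27, 49]
peek()->49
peek()->49

Final stack: [47, 27, 49]


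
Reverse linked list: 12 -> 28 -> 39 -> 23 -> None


Step 1: curr=12, set curr.next=prev(None) | reversed so far: 12
Step 2: curr=28, set curr.next=prev(12) | reversed so far: 28 -> 12
Step 3: curr=39, set curr.next=prev(28) | reversed so far: 39 -> 28 -> 12
Step 4: curr=23, set curr.next=prev(39) | reversed so far: 23 -> 39 -> 28 -> 12

23 -> 39 -> 28 -> 12 -> None


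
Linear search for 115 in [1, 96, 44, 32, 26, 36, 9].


i=0: 1!=115
i=1: 96!=115
i=2: 44!=115
i=3: 32!=115
i=4: 26!=115
i=5: 36!=115
i=6: 9!=115

Not found, 7 comps


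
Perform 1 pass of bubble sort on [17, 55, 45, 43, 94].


Initial: [17, 55, 45, 43, 94]
Pass 1: [17, 45, 43, 55, 94] (2 swaps)

After 1 pass: [17, 45, 43, 55, 94]


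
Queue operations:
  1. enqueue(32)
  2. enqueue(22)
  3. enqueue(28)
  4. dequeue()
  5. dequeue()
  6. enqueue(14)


enqueue(32) -> [32]
enqueue(22) -> [32, 22]
enqueue(28) -> [32, 22, 28]
dequeue()->32, [22, 28]
dequeue()->22, [28]
enqueue(14) -> [28, 14]

Final queue: [28, 14]


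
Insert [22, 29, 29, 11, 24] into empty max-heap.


Insert 22: [22]
Insert 29: [29, 22]
Insert 29: [29, 22, 29]
Insert 11: [29, 22, 29, 11]
Insert 24: [29, 24, 29, 11, 22]

Final heap: [29, 24, 29, 11, 22]


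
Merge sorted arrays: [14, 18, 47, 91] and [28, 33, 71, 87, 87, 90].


Take 14 from A
Take 18 from A
Take 28 from B
Take 33 from B
Take 47 from A
Take 71 from B
Take 87 from B
Take 87 from B
Take 90 from B

Merged: [14, 18, 28, 33, 47, 71, 87, 87, 90, 91]


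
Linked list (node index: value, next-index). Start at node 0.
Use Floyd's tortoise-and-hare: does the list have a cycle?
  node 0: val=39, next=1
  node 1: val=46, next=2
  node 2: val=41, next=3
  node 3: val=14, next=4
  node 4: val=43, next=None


Floyd's tortoise (slow, +1) and hare (fast, +2):
  init: slow=0, fast=0
  step 1: slow=1, fast=2
  step 2: slow=2, fast=4
  step 3: fast -> None, no cycle

Cycle: no


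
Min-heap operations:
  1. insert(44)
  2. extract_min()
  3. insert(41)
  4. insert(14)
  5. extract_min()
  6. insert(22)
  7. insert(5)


insert(44) -> [44]
extract_min()->44, []
insert(41) -> [41]
insert(14) -> [14, 41]
extract_min()->14, [41]
insert(22) -> [22, 41]
insert(5) -> [5, 41, 22]

Final heap: [5, 41, 22]


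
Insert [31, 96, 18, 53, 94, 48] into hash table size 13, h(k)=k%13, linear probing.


Insert 31: h=5 -> slot 5
Insert 96: h=5, 1 probes -> slot 6
Insert 18: h=5, 2 probes -> slot 7
Insert 53: h=1 -> slot 1
Insert 94: h=3 -> slot 3
Insert 48: h=9 -> slot 9

Table: [None, 53, None, 94, None, 31, 96, 18, None, 48, None, None, None]


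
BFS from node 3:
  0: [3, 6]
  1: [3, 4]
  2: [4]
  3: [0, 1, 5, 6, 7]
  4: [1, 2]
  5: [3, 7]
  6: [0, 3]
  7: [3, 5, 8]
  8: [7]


Visit 3, enqueue [0, 1, 5, 6, 7]
Visit 0, enqueue []
Visit 1, enqueue [4]
Visit 5, enqueue []
Visit 6, enqueue []
Visit 7, enqueue [8]
Visit 4, enqueue [2]
Visit 8, enqueue []
Visit 2, enqueue []

BFS order: [3, 0, 1, 5, 6, 7, 4, 8, 2]


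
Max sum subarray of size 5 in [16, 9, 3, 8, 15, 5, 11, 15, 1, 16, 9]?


[0:5]: 51
[1:6]: 40
[2:7]: 42
[3:8]: 54
[4:9]: 47
[5:10]: 48
[6:11]: 52

Max: 54 at [3:8]


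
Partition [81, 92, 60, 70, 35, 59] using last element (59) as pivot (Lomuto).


Pivot: 59
  35 <= 59: swap -> [35, 92, 60, 70, 81, 59]
Place pivot at 1: [35, 59, 60, 70, 81, 92]

Partitioned: [35, 59, 60, 70, 81, 92]


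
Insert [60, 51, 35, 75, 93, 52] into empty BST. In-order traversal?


Insert 60: root
Insert 51: L from 60
Insert 35: L from 60 -> L from 51
Insert 75: R from 60
Insert 93: R from 60 -> R from 75
Insert 52: L from 60 -> R from 51

In-order: [35, 51, 52, 60, 75, 93]


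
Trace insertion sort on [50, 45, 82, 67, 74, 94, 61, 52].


Initial: [50, 45, 82, 67, 74, 94, 61, 52]
Insert 45: [45, 50, 82, 67, 74, 94, 61, 52]
Insert 82: [45, 50, 82, 67, 74, 94, 61, 52]
Insert 67: [45, 50, 67, 82, 74, 94, 61, 52]
Insert 74: [45, 50, 67, 74, 82, 94, 61, 52]
Insert 94: [45, 50, 67, 74, 82, 94, 61, 52]
Insert 61: [45, 50, 61, 67, 74, 82, 94, 52]
Insert 52: [45, 50, 52, 61, 67, 74, 82, 94]

Sorted: [45, 50, 52, 61, 67, 74, 82, 94]


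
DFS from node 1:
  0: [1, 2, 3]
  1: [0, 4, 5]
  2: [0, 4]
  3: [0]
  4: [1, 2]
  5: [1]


Visit 1, push [5, 4, 0]
Visit 0, push [3, 2]
Visit 2, push [4]
Visit 4, push []
Visit 3, push []
Visit 5, push []

DFS order: [1, 0, 2, 4, 3, 5]


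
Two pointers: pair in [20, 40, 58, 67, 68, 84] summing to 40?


lo=0(20)+hi=5(84)=104
lo=0(20)+hi=4(68)=88
lo=0(20)+hi=3(67)=87
lo=0(20)+hi=2(58)=78
lo=0(20)+hi=1(40)=60

No pair found


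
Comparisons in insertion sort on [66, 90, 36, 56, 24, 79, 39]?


Algorithm: insertion sort
Input: [66, 90, 36, 56, 24, 79, 39]
Sorted: [24, 36, 39, 56, 66, 79, 90]

17


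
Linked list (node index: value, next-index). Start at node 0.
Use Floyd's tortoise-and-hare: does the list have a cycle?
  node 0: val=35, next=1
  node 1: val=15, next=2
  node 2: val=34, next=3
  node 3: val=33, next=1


Floyd's tortoise (slow, +1) and hare (fast, +2):
  init: slow=0, fast=0
  step 1: slow=1, fast=2
  step 2: slow=2, fast=1
  step 3: slow=3, fast=3
  slow == fast at node 3: cycle detected

Cycle: yes


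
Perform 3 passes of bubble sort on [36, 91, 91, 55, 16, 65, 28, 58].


Initial: [36, 91, 91, 55, 16, 65, 28, 58]
Pass 1: [36, 91, 55, 16, 65, 28, 58, 91] (5 swaps)
Pass 2: [36, 55, 16, 65, 28, 58, 91, 91] (5 swaps)
Pass 3: [36, 16, 55, 28, 58, 65, 91, 91] (3 swaps)

After 3 passes: [36, 16, 55, 28, 58, 65, 91, 91]


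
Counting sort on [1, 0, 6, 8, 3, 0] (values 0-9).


Input: [1, 0, 6, 8, 3, 0]
Counts: [2, 1, 0, 1, 0, 0, 1, 0, 1, 0]

Sorted: [0, 0, 1, 3, 6, 8]


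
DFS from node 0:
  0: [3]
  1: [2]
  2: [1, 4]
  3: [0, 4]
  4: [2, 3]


Visit 0, push [3]
Visit 3, push [4]
Visit 4, push [2]
Visit 2, push [1]
Visit 1, push []

DFS order: [0, 3, 4, 2, 1]


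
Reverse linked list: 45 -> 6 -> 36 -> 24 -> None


Step 1: curr=45, set curr.next=prev(None) | reversed so far: 45
Step 2: curr=6, set curr.next=prev(45) | reversed so far: 6 -> 45
Step 3: curr=36, set curr.next=prev(6) | reversed so far: 36 -> 6 -> 45
Step 4: curr=24, set curr.next=prev(36) | reversed so far: 24 -> 36 -> 6 -> 45

24 -> 36 -> 6 -> 45 -> None


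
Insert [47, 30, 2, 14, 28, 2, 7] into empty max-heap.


Insert 47: [47]
Insert 30: [47, 30]
Insert 2: [47, 30, 2]
Insert 14: [47, 30, 2, 14]
Insert 28: [47, 30, 2, 14, 28]
Insert 2: [47, 30, 2, 14, 28, 2]
Insert 7: [47, 30, 7, 14, 28, 2, 2]

Final heap: [47, 30, 7, 14, 28, 2, 2]


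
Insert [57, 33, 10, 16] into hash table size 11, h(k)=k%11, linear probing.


Insert 57: h=2 -> slot 2
Insert 33: h=0 -> slot 0
Insert 10: h=10 -> slot 10
Insert 16: h=5 -> slot 5

Table: [33, None, 57, None, None, 16, None, None, None, None, 10]


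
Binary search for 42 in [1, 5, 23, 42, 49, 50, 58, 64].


Step 1: lo=0, hi=7, mid=3, val=42

Found at index 3


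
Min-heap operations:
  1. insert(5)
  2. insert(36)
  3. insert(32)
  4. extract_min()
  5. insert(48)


insert(5) -> [5]
insert(36) -> [5, 36]
insert(32) -> [5, 36, 32]
extract_min()->5, [32, 36]
insert(48) -> [32, 36, 48]

Final heap: [32, 36, 48]


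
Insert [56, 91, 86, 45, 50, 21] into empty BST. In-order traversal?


Insert 56: root
Insert 91: R from 56
Insert 86: R from 56 -> L from 91
Insert 45: L from 56
Insert 50: L from 56 -> R from 45
Insert 21: L from 56 -> L from 45

In-order: [21, 45, 50, 56, 86, 91]


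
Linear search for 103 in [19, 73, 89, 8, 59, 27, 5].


i=0: 19!=103
i=1: 73!=103
i=2: 89!=103
i=3: 8!=103
i=4: 59!=103
i=5: 27!=103
i=6: 5!=103

Not found, 7 comps


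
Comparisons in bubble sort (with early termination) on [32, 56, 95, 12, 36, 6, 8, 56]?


Algorithm: bubble sort (with early termination)
Input: [32, 56, 95, 12, 36, 6, 8, 56]
Sorted: [6, 8, 12, 32, 36, 56, 56, 95]

27


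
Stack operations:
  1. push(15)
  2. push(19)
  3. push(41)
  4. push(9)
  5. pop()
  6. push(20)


push(15) -> [15]
push(19) -> [15, 19]
push(41) -> [15, 19, 41]
push(9) -> [15, 19, 41, 9]
pop()->9, [15, 19, 41]
push(20) -> [15, 19, 41, 20]

Final stack: [15, 19, 41, 20]


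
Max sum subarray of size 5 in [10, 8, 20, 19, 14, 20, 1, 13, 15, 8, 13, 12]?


[0:5]: 71
[1:6]: 81
[2:7]: 74
[3:8]: 67
[4:9]: 63
[5:10]: 57
[6:11]: 50
[7:12]: 61

Max: 81 at [1:6]


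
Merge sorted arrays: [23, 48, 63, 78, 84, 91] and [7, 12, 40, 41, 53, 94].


Take 7 from B
Take 12 from B
Take 23 from A
Take 40 from B
Take 41 from B
Take 48 from A
Take 53 from B
Take 63 from A
Take 78 from A
Take 84 from A
Take 91 from A

Merged: [7, 12, 23, 40, 41, 48, 53, 63, 78, 84, 91, 94]


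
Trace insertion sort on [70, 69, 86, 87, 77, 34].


Initial: [70, 69, 86, 87, 77, 34]
Insert 69: [69, 70, 86, 87, 77, 34]
Insert 86: [69, 70, 86, 87, 77, 34]
Insert 87: [69, 70, 86, 87, 77, 34]
Insert 77: [69, 70, 77, 86, 87, 34]
Insert 34: [34, 69, 70, 77, 86, 87]

Sorted: [34, 69, 70, 77, 86, 87]


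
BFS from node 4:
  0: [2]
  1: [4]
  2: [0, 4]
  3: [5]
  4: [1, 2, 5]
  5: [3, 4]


Visit 4, enqueue [1, 2, 5]
Visit 1, enqueue []
Visit 2, enqueue [0]
Visit 5, enqueue [3]
Visit 0, enqueue []
Visit 3, enqueue []

BFS order: [4, 1, 2, 5, 0, 3]


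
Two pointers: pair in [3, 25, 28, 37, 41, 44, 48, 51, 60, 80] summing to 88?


lo=0(3)+hi=9(80)=83
lo=1(25)+hi=9(80)=105
lo=1(25)+hi=8(60)=85
lo=2(28)+hi=8(60)=88

Yes: 28+60=88
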